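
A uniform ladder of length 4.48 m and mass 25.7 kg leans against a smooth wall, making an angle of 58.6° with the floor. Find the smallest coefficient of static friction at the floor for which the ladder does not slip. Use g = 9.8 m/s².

μ_min ≈ 0.305

Taking torques about the foot of the ladder:
Ladder weight 25.7×9.8 = 251.9 N acts at 2.24 m along the ladder; its horizontal arm is 2.24·cos58.6° = 1.167 m → τ = 294 N·m clockwise.
Wall normal N acts horizontally at the top; its moment arm is the height L sinθ = 4.48·sin58.6° = 3.824 m, counterclockwise.
For rotational equilibrium, N × 3.824 = 294, so N = 76.88 N.
ΣFx = 0 ⇒ f = N_wall = 76.88 N. ΣFy = 0 ⇒ N_floor = 251.9 N.
μ_min = f / N_floor = 76.88 / 251.9 = 0.305.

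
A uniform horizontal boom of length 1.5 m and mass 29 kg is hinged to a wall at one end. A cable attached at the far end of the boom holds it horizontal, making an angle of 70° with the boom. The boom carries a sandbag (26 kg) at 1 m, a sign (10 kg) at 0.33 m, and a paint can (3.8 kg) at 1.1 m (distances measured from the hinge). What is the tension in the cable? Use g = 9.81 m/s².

T ≈ 384 N

Sum moments about the hinge (the unknown hinge reaction has zero arm there).
Beam weight: 29 × 9.81 = 284.5 N down at 0.75 m → arm 0.75 m, τ = 284.5 × 0.75 = 213.4 N·m clockwise.
Sandbag: 26 × 9.81 = 255.1 N down at 1 m → arm 1 m, τ = 255.1 × 1 = 255.1 N·m clockwise.
Sign: 10 × 9.81 = 98.1 N down at 0.33 m → arm 0.33 m, τ = 98.1 × 0.33 = 32.37 N·m clockwise.
Paint can: 3.8 × 9.81 = 37.28 N down at 1.1 m → arm 1.1 m, τ = 37.28 × 1.1 = 41.01 N·m clockwise.
Total clockwise load moment = 541.9 N·m.
The cable tension T acts at 1.5 m; only its component perpendicular to the boom, T sinθ, produces torque. sin 70° = 0.9397.
Setting net torque to zero: T × 1.5 × 0.9397 = 541.9 → T = 541.9 / 1.41 = 384 N.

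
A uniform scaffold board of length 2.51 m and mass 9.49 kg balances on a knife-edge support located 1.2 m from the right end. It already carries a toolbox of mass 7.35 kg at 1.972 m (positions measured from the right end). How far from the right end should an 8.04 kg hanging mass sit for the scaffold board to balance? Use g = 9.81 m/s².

x ≈ 0.429 m from the right end

About the knife-edge support (at 1.2 m from the right end):
Beam weight: 9.49 × 9.81 = 93.1 N down at 1.255 m → arm 0.055 m, τ = 93.1 × 0.055 = 5.12 N·m counterclockwise.
Toolbox: 7.35 × 9.81 = 72.1 N down at 1.972 m → arm 0.772 m, τ = 72.1 × 0.772 = 55.66 N·m counterclockwise.
Net moment of existing loads = 60.78 N·m counterclockwise.
The hanging mass weighs 8.04 × 9.81 = 78.87 N and must supply an equal clockwise moment, so its lever arm about the knife-edge support is 60.78 / 78.87 = 0.771 m.
That puts it at 1.2 − 0.771 = 0.429 m from the right end.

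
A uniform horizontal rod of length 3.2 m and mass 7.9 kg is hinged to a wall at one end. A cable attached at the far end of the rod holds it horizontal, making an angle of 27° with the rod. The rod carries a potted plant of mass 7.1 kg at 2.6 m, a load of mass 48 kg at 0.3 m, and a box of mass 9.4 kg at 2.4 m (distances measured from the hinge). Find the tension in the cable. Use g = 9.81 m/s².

T ≈ 460 N

Choose the hinge as the axis so the unknown hinge reaction has zero arm there.
Beam weight: 7.9 × 9.81 = 77.5 N down at 1.6 m → arm 1.6 m, τ = 77.5 × 1.6 = 124 N·m clockwise.
Potted plant: 7.1 × 9.81 = 69.65 N down at 2.6 m → arm 2.6 m, τ = 69.65 × 2.6 = 181.1 N·m clockwise.
Load: 48 × 9.81 = 470.9 N down at 0.3 m → arm 0.3 m, τ = 470.9 × 0.3 = 141.3 N·m clockwise.
Box: 9.4 × 9.81 = 92.21 N down at 2.4 m → arm 2.4 m, τ = 92.21 × 2.4 = 221.3 N·m clockwise.
Total clockwise load moment = 667.7 N·m.
The cable tension T acts at 3.2 m; only its component perpendicular to the rod, T sinθ, produces torque. sin 27° = 0.454.
For rotational equilibrium, T × 3.2 × 0.454 = 667.7, so T = 667.7 / 1.453 = 460 N.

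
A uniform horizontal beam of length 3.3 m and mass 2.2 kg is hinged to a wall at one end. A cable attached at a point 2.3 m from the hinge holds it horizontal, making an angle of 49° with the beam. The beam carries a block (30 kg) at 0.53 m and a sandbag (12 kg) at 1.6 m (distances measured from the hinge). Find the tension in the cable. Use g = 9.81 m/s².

Choose the hinge as the axis so the unknown hinge reaction has zero arm there.
Beam weight: 2.2 × 9.81 = 21.58 N down at 1.65 m → arm 1.65 m, τ = 21.58 × 1.65 = 35.61 N·m clockwise.
Block: 30 × 9.81 = 294.3 N down at 0.53 m → arm 0.53 m, τ = 294.3 × 0.53 = 156 N·m clockwise.
Sandbag: 12 × 9.81 = 117.7 N down at 1.6 m → arm 1.6 m, τ = 117.7 × 1.6 = 188.3 N·m clockwise.
Total clockwise load moment = 379.9 N·m.
The cable tension T acts at 2.3 m; only its component perpendicular to the beam, T sinθ, produces torque. sin 49° = 0.7547.
Setting net torque to zero: T × 2.3 × 0.7547 = 379.9 → T = 379.9 / 1.736 = 219 N.

T ≈ 219 N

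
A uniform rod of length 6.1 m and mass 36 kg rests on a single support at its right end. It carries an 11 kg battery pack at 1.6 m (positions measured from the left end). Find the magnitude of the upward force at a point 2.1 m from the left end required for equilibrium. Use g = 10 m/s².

About the right end:
Beam weight: 36 × 10 = 360 N down at 3.05 m → arm 3.05 m, τ = 360 × 3.05 = 1098 N·m counterclockwise.
Battery pack: 11 × 10 = 110 N down at 1.6 m → arm 4.5 m, τ = 110 × 4.5 = 495 N·m counterclockwise.
Net moment of the loads = 1593 N·m counterclockwise.
The upward force F acts at a point 2.1 m from the left end, arm 4 m, giving F × 4 clockwise.
Balancing moments: F × 4 = 1593, giving F = 1593 / 4 = 398 N.

F ≈ 398 N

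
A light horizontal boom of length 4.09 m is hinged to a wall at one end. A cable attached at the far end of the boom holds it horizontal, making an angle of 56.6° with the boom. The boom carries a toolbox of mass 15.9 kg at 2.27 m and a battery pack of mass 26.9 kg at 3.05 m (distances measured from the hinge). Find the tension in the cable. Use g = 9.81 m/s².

T ≈ 339 N

About the hinge:
Toolbox: 15.9 × 9.81 = 156 N down at 2.27 m → arm 2.27 m, τ = 156 × 2.27 = 354.1 N·m clockwise.
Battery pack: 26.9 × 9.81 = 263.9 N down at 3.05 m → arm 3.05 m, τ = 263.9 × 3.05 = 804.9 N·m clockwise.
Total clockwise load moment = 1159 N·m.
The cable tension T acts at 4.09 m; only its component perpendicular to the boom, T sinθ, produces torque. sin 56.6° = 0.8348.
Στ = 0 ⇒ T × 4.09 × 0.8348 = 1159 ⇒ T = 1159 / 3.414 = 339 N.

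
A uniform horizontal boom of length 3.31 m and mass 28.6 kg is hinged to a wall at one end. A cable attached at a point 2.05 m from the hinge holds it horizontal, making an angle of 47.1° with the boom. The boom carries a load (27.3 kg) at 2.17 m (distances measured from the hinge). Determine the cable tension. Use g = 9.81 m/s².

T ≈ 696 N

Choose the hinge as the axis so the unknown hinge reaction has zero arm there.
Beam weight: 28.6 × 9.81 = 280.6 N down at 1.655 m → arm 1.655 m, τ = 280.6 × 1.655 = 464.4 N·m clockwise.
Load: 27.3 × 9.81 = 267.8 N down at 2.17 m → arm 2.17 m, τ = 267.8 × 2.17 = 581.1 N·m clockwise.
Total clockwise load moment = 1046 N·m.
The cable tension T acts at 2.05 m; only its component perpendicular to the boom, T sinθ, produces torque. sin 47.1° = 0.7325.
Στ = 0 ⇒ T × 2.05 × 0.7325 = 1046 ⇒ T = 1046 / 1.502 = 696 N.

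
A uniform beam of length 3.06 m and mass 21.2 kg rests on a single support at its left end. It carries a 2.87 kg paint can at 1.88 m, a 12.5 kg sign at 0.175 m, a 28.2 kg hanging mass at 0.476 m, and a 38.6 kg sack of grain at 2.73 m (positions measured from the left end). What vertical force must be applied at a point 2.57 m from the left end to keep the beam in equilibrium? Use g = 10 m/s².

F ≈ 618 N

Taking torques about the left end:
Beam weight: 21.2 × 10 = 212 N down at 1.53 m → arm 1.53 m, τ = 212 × 1.53 = 324.4 N·m clockwise.
Paint can: 2.87 × 10 = 28.7 N down at 1.88 m → arm 1.88 m, τ = 28.7 × 1.88 = 53.96 N·m clockwise.
Sign: 12.5 × 10 = 125 N down at 0.175 m → arm 0.175 m, τ = 125 × 0.175 = 21.88 N·m clockwise.
Hanging mass: 28.2 × 10 = 282 N down at 0.476 m → arm 0.476 m, τ = 282 × 0.476 = 134.2 N·m clockwise.
Sack of grain: 38.6 × 10 = 386 N down at 2.73 m → arm 2.73 m, τ = 386 × 2.73 = 1054 N·m clockwise.
Net moment of the loads = 1588 N·m clockwise.
The upward force F acts at a point 2.57 m from the left end, arm 2.57 m, giving F × 2.57 counterclockwise.
Balancing moments: F × 2.57 = 1588, giving F = 1588 / 2.57 = 618 N.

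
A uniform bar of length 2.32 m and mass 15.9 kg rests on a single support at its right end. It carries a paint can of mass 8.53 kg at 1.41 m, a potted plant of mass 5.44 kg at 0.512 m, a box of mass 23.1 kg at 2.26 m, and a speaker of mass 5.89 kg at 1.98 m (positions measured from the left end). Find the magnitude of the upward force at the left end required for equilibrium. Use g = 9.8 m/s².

F ≈ 167 N

Take moments about the right end.
Beam weight: 15.9 × 9.8 = 155.8 N down at 1.16 m → arm 1.16 m, τ = 155.8 × 1.16 = 180.7 N·m counterclockwise.
Paint can: 8.53 × 9.8 = 83.59 N down at 1.41 m → arm 0.91 m, τ = 83.59 × 0.91 = 76.07 N·m counterclockwise.
Potted plant: 5.44 × 9.8 = 53.31 N down at 0.512 m → arm 1.808 m, τ = 53.31 × 1.808 = 96.38 N·m counterclockwise.
Box: 23.1 × 9.8 = 226.4 N down at 2.26 m → arm 0.06 m, τ = 226.4 × 0.06 = 13.58 N·m counterclockwise.
Speaker: 5.89 × 9.8 = 57.72 N down at 1.98 m → arm 0.34 m, τ = 57.72 × 0.34 = 19.62 N·m counterclockwise.
Net moment of the loads = 386.3 N·m counterclockwise.
The upward force F acts at the left end, arm 2.32 m, giving F × 2.32 clockwise.
Balancing moments: F × 2.32 = 386.3, giving F = 386.3 / 2.32 = 167 N.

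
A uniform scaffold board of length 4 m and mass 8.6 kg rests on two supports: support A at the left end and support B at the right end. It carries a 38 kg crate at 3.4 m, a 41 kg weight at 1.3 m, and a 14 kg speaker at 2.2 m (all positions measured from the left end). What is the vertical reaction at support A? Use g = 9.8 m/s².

About support B:
Beam weight: 8.6 × 9.8 = 84.28 N down at 2 m → arm 2 m, τ = 84.28 × 2 = 168.6 N·m counterclockwise.
Crate: 38 × 9.8 = 372.4 N down at 3.4 m → arm 0.6 m, τ = 372.4 × 0.6 = 223.4 N·m counterclockwise.
Weight: 41 × 9.8 = 401.8 N down at 1.3 m → arm 2.7 m, τ = 401.8 × 2.7 = 1085 N·m counterclockwise.
Speaker: 14 × 9.8 = 137.2 N down at 2.2 m → arm 1.8 m, τ = 137.2 × 1.8 = 247 N·m counterclockwise.
Net load moment about support B = 1724 N·m counterclockwise.
Reaction R at support A is upward at 0 m, arm 4 m → moment R × 4 clockwise.
Balancing moments: R × 4 = 1724, giving R = 431 N.

R_A ≈ 431 N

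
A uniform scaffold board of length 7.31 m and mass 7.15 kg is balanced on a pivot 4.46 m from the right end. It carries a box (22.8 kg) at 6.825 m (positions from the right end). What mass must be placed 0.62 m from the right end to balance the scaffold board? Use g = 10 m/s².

m ≈ 12.5 kg

About the pivot (at 4.46 m from the right end):
Beam weight: 7.15 × 10 = 71.5 N down at 3.655 m → arm 0.805 m, τ = 71.5 × 0.805 = 57.56 N·m clockwise.
Box: 22.8 × 10 = 228 N down at 6.825 m → arm 2.365 m, τ = 228 × 2.365 = 539.2 N·m counterclockwise.
Net moment of known loads = 481.6 N·m counterclockwise.
An unknown mass m at 0.62 m has arm 3.84 m; its moment is m·g·3.84 clockwise.
Balancing moments: m × 10 × 3.84 = 481.6, giving m = 481.6 / (10 × 3.84) = 12.5 kg.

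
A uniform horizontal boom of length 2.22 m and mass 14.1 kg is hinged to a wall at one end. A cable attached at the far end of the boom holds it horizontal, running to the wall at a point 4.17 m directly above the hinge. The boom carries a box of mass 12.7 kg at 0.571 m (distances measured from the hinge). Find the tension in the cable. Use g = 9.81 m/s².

Choose the hinge as the axis so the unknown hinge reaction has zero arm there.
Beam weight: 14.1 × 9.81 = 138.3 N down at 1.11 m → arm 1.11 m, τ = 138.3 × 1.11 = 153.5 N·m clockwise.
Box: 12.7 × 9.81 = 124.6 N down at 0.571 m → arm 0.571 m, τ = 124.6 × 0.571 = 71.15 N·m clockwise.
Total clockwise load moment = 224.7 N·m.
The cable tension T acts at 2.22 m; only its component perpendicular to the boom, T sinθ, produces torque. sinθ = h/√(h²+d²) = 4.17/√(4.17²+2.22²) = 0.8827.
For rotational equilibrium, T × 2.22 × 0.8827 = 224.7, so T = 224.7 / 1.96 = 115 N.

T ≈ 115 N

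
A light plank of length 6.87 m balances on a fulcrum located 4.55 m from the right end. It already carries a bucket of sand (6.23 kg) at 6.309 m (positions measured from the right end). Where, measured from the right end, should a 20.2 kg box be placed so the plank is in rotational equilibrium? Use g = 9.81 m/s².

x ≈ 4.01 m from the right end

Sum moments about the fulcrum (at 4.55 m from the right end) (the support reaction has zero arm there).
Bucket of sand: 6.23 × 9.81 = 61.12 N down at 6.309 m → arm 1.759 m, τ = 61.12 × 1.759 = 107.5 N·m counterclockwise.
Net moment of existing loads = 107.5 N·m counterclockwise.
The box weighs 20.2 × 9.81 = 198.2 N and must supply an equal clockwise moment, so its lever arm about the fulcrum is 107.5 / 198.2 = 0.542 m.
That puts it at 4.55 − 0.542 = 4.01 m from the right end.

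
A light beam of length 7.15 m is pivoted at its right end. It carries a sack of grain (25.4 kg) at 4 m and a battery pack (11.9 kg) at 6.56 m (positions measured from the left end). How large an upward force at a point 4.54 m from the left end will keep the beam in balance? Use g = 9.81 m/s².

F ≈ 327 N

Choose the right end as the axis so the unknown pivot reaction has zero arm there.
Sack of grain: 25.4 × 9.81 = 249.2 N down at 4 m → arm 3.15 m, τ = 249.2 × 3.15 = 785 N·m counterclockwise.
Battery pack: 11.9 × 9.81 = 116.7 N down at 6.56 m → arm 0.59 m, τ = 116.7 × 0.59 = 68.85 N·m counterclockwise.
Net moment of the loads = 853.9 N·m counterclockwise.
The upward force F acts at a point 4.54 m from the left end, arm 2.61 m, giving F × 2.61 clockwise.
Balancing moments: F × 2.61 = 853.9, giving F = 853.9 / 2.61 = 327 N.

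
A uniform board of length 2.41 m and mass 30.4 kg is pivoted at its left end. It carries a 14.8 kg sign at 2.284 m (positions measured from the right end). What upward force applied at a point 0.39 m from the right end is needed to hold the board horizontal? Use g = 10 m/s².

F ≈ 191 N

Sum moments about the left end (the unknown pivot reaction has zero arm there).
Beam weight: 30.4 × 10 = 304 N down at 1.205 m → arm 1.205 m, τ = 304 × 1.205 = 366.3 N·m clockwise.
Sign: 14.8 × 10 = 148 N down at 2.284 m → arm 0.126 m, τ = 148 × 0.126 = 18.65 N·m clockwise.
Net moment of the loads = 384.9 N·m clockwise.
The upward force F acts at a point 0.39 m from the right end, arm 2.02 m, giving F × 2.02 counterclockwise.
Balancing moments: F × 2.02 = 384.9, giving F = 384.9 / 2.02 = 191 N.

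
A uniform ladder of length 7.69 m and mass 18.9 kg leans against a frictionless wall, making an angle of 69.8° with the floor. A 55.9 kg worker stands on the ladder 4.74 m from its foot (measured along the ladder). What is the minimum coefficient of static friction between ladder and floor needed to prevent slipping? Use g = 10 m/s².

Sum moments about the foot of the ladder (the floor normal and friction both act there and drop out).
Ladder weight 18.9×10 = 189 N acts at 3.845 m along the ladder; its horizontal arm is 3.845·cos69.8° = 1.328 m → τ = 251 N·m clockwise.
Worker: 55.9×10 = 559 N at 4.74 m → arm 1.637 m → τ = 915.1 N·m clockwise.
Wall normal N acts horizontally at the top; its moment arm is the height L sinθ = 7.69·sin69.8° = 7.217 m, counterclockwise.
Στ = 0 ⇒ N × 7.217 = 1166 ⇒ N = 161.6 N.
ΣFx = 0 ⇒ f = N_wall = 161.6 N. ΣFy = 0 ⇒ N_floor = 748 N.
μ_min = f / N_floor = 161.6 / 748 = 0.216.

μ_min ≈ 0.216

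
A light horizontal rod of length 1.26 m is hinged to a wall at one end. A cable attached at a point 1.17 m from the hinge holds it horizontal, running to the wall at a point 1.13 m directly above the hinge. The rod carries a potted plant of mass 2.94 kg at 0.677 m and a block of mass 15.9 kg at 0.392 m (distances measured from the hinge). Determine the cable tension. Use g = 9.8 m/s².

About the hinge:
Potted plant: 2.94 × 9.8 = 28.81 N down at 0.677 m → arm 0.677 m, τ = 28.81 × 0.677 = 19.5 N·m clockwise.
Block: 15.9 × 9.8 = 155.8 N down at 0.392 m → arm 0.392 m, τ = 155.8 × 0.392 = 61.07 N·m clockwise.
Total clockwise load moment = 80.57 N·m.
The cable tension T acts at 1.17 m; only its component perpendicular to the rod, T sinθ, produces torque. sinθ = h/√(h²+d²) = 1.13/√(1.13²+1.17²) = 0.6947.
Στ = 0 ⇒ T × 1.17 × 0.6947 = 80.57 ⇒ T = 80.57 / 0.8128 = 99.1 N.

T ≈ 99.1 N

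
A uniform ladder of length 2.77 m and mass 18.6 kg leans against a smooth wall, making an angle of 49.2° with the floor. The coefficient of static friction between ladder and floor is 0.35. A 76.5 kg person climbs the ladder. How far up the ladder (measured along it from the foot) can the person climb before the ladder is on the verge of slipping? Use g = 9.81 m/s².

Take moments about the foot of the ladder.
Ladder weight 18.6×9.81 = 182.5 N acts at 1.385 m along the ladder; its horizontal arm is 1.385·cos49.2° = 0.905 m → τ = 165.2 N·m clockwise.
Person weight 76.5×9.81 = 750.5 N at distance d → arm d·cos49.2° → τ = 750.5·d·0.6534 clockwise.
Wall normal N at the top has arm L sinθ = 2.097 m counterclockwise, so Στ = 0 gives N·2.097 = 165.2 + 490.4·d.
ΣFy = 0 ⇒ N_floor = 933 N, so the maximum friction is μ_s·N_floor = 0.35×933 = 326.5 N. ΣFx = 0 ⇒ N_wall = f, so at the slipping point N = 326.5 N.
Substituting: 326.5×2.097 = 165.2 + 490.4·d ⇒ d = (684.7 − 165.2) / 490.4 = 1.06 m.

d ≈ 1.06 m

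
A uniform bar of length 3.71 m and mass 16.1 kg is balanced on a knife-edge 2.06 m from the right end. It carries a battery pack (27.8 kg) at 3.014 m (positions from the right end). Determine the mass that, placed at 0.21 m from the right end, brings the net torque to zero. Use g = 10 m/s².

m ≈ 12.6 kg

Choose the knife-edge (at 2.06 m from the right end) as the axis so the support reaction has zero arm there.
Beam weight: 16.1 × 10 = 161 N down at 1.855 m → arm 0.205 m, τ = 161 × 0.205 = 33 N·m clockwise.
Battery pack: 27.8 × 10 = 278 N down at 3.014 m → arm 0.954 m, τ = 278 × 0.954 = 265.2 N·m counterclockwise.
Net moment of known loads = 232.2 N·m counterclockwise.
An unknown mass m at 0.21 m has arm 1.85 m; its moment is m·g·1.85 clockwise.
Balancing moments: m × 10 × 1.85 = 232.2, giving m = 232.2 / (10 × 1.85) = 12.6 kg.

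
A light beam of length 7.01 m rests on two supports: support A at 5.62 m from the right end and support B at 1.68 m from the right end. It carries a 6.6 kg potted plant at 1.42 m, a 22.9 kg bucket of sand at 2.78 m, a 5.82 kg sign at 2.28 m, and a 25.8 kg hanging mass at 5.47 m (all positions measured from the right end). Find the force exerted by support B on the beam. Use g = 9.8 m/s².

Choose support A as the axis so its reaction then has zero moment arm.
Potted plant: 6.6 × 9.8 = 64.68 N down at 1.42 m → arm 4.2 m, τ = 64.68 × 4.2 = 271.7 N·m clockwise.
Bucket of sand: 22.9 × 9.8 = 224.4 N down at 2.78 m → arm 2.84 m, τ = 224.4 × 2.84 = 637.3 N·m clockwise.
Sign: 5.82 × 9.8 = 57.04 N down at 2.28 m → arm 3.34 m, τ = 57.04 × 3.34 = 190.5 N·m clockwise.
Hanging mass: 25.8 × 9.8 = 252.8 N down at 5.47 m → arm 0.15 m, τ = 252.8 × 0.15 = 37.92 N·m clockwise.
Net load moment about support A = 1137 N·m clockwise.
Reaction R at support B is upward at 1.68 m, arm 3.94 m → moment R × 3.94 counterclockwise.
Στ = 0 ⇒ R × 3.94 = 1137 ⇒ R = 289 N.

R_B ≈ 289 N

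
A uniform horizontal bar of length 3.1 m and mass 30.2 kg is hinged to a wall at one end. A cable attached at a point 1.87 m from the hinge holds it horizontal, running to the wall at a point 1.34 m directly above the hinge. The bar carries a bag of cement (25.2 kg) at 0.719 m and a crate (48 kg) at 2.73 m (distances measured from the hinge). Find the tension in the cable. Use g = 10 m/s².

T ≈ 1800 N

Taking torques about the hinge:
Beam weight: 30.2 × 10 = 302 N down at 1.55 m → arm 1.55 m, τ = 302 × 1.55 = 468.1 N·m clockwise.
Bag of cement: 25.2 × 10 = 252 N down at 0.719 m → arm 0.719 m, τ = 252 × 0.719 = 181.2 N·m clockwise.
Crate: 48 × 10 = 480 N down at 2.73 m → arm 2.73 m, τ = 480 × 2.73 = 1310 N·m clockwise.
Total clockwise load moment = 1959 N·m.
The cable tension T acts at 1.87 m; only its component perpendicular to the bar, T sinθ, produces torque. sinθ = h/√(h²+d²) = 1.34/√(1.34²+1.87²) = 0.5825.
For rotational equilibrium, T × 1.87 × 0.5825 = 1959, so T = 1959 / 1.089 = 1800 N.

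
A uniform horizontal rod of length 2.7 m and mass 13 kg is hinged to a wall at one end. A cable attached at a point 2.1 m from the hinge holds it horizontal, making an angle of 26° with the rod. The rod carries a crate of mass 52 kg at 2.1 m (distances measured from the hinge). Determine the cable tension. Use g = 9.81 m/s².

Sum moments about the hinge (the unknown hinge reaction has zero arm there).
Beam weight: 13 × 9.81 = 127.5 N down at 1.35 m → arm 1.35 m, τ = 127.5 × 1.35 = 172.1 N·m clockwise.
Crate: 52 × 9.81 = 510.1 N down at 2.1 m → arm 2.1 m, τ = 510.1 × 2.1 = 1071 N·m clockwise.
Total clockwise load moment = 1243 N·m.
The cable tension T acts at 2.1 m; only its component perpendicular to the rod, T sinθ, produces torque. sin 26° = 0.4384.
Setting net torque to zero: T × 2.1 × 0.4384 = 1243 → T = 1243 / 0.9206 = 1350 N.

T ≈ 1350 N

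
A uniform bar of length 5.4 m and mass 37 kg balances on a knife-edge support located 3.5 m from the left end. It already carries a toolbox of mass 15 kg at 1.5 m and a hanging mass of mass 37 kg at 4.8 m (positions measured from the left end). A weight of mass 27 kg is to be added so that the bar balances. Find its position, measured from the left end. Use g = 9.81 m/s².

About the knife-edge support (at 3.5 m from the left end):
Beam weight: 37 × 9.81 = 363 N down at 2.7 m → arm 0.8 m, τ = 363 × 0.8 = 290.4 N·m counterclockwise.
Toolbox: 15 × 9.81 = 147.2 N down at 1.5 m → arm 2 m, τ = 147.2 × 2 = 294.4 N·m counterclockwise.
Hanging mass: 37 × 9.81 = 363 N down at 4.8 m → arm 1.3 m, τ = 363 × 1.3 = 471.9 N·m clockwise.
Net moment of existing loads = 112.9 N·m counterclockwise.
The weight weighs 27 × 9.81 = 264.9 N and must supply an equal clockwise moment, so its lever arm about the knife-edge support is 112.9 / 264.9 = 0.426 m.
That puts it at 3.5 + 0.426 = 3.93 m from the left end.

x ≈ 3.93 m from the left end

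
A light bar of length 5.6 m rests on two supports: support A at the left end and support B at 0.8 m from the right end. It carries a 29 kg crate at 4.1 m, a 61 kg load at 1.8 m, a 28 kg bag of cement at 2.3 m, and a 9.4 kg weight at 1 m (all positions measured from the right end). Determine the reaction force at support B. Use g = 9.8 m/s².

Taking torques about support A:
Crate: 29 × 9.8 = 284.2 N down at 4.1 m → arm 1.5 m, τ = 284.2 × 1.5 = 426.3 N·m clockwise.
Load: 61 × 9.8 = 597.8 N down at 1.8 m → arm 3.8 m, τ = 597.8 × 3.8 = 2272 N·m clockwise.
Bag of cement: 28 × 9.8 = 274.4 N down at 2.3 m → arm 3.3 m, τ = 274.4 × 3.3 = 905.5 N·m clockwise.
Weight: 9.4 × 9.8 = 92.12 N down at 1 m → arm 4.6 m, τ = 92.12 × 4.6 = 423.8 N·m clockwise.
Net load moment about support A = 4028 N·m clockwise.
Reaction R at support B is upward at 0.8 m, arm 4.8 m → moment R × 4.8 counterclockwise.
For rotational equilibrium, R × 4.8 = 4028, so R = 839 N.

R_B ≈ 839 N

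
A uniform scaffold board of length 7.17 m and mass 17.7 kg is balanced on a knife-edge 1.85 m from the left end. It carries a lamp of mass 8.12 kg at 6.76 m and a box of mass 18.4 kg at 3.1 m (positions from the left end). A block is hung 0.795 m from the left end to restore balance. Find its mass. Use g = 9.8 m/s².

m ≈ 88.7 kg

About the knife-edge (at 1.85 m from the left end):
Beam weight: 17.7 × 9.8 = 173.5 N down at 3.585 m → arm 1.735 m, τ = 173.5 × 1.735 = 301 N·m clockwise.
Lamp: 8.12 × 9.8 = 79.58 N down at 6.76 m → arm 4.91 m, τ = 79.58 × 4.91 = 390.7 N·m clockwise.
Box: 18.4 × 9.8 = 180.3 N down at 3.1 m → arm 1.25 m, τ = 180.3 × 1.25 = 225.4 N·m clockwise.
Net moment of known loads = 917.1 N·m clockwise.
An unknown mass m at 0.795 m has arm 1.055 m; its moment is m·g·1.055 counterclockwise.
Setting net torque to zero: m × 9.8 × 1.055 = 917.1 → m = 917.1 / (9.8 × 1.055) = 88.7 kg.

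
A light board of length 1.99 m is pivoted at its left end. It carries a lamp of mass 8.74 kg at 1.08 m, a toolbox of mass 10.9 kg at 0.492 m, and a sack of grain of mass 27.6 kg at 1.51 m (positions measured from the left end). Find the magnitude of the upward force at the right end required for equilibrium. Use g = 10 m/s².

F ≈ 284 N

Sum moments about the left end (the unknown pivot reaction has zero arm there).
Lamp: 8.74 × 10 = 87.4 N down at 1.08 m → arm 1.08 m, τ = 87.4 × 1.08 = 94.39 N·m clockwise.
Toolbox: 10.9 × 10 = 109 N down at 0.492 m → arm 0.492 m, τ = 109 × 0.492 = 53.63 N·m clockwise.
Sack of grain: 27.6 × 10 = 276 N down at 1.51 m → arm 1.51 m, τ = 276 × 1.51 = 416.8 N·m clockwise.
Net moment of the loads = 564.8 N·m clockwise.
The upward force F acts at the right end, arm 1.99 m, giving F × 1.99 counterclockwise.
For rotational equilibrium, F × 1.99 = 564.8, so F = 564.8 / 1.99 = 284 N.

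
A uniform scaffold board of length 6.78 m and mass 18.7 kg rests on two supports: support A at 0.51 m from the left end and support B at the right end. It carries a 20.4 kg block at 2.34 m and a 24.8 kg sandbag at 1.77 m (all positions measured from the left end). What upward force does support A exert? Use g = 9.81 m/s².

About support B:
Beam weight: 18.7 × 9.81 = 183.4 N down at 3.39 m → arm 3.39 m, τ = 183.4 × 3.39 = 621.7 N·m counterclockwise.
Block: 20.4 × 9.81 = 200.1 N down at 2.34 m → arm 4.44 m, τ = 200.1 × 4.44 = 888.4 N·m counterclockwise.
Sandbag: 24.8 × 9.81 = 243.3 N down at 1.77 m → arm 5.01 m, τ = 243.3 × 5.01 = 1219 N·m counterclockwise.
Net load moment about support B = 2729 N·m counterclockwise.
Reaction R at support A is upward at 0.51 m, arm 6.27 m → moment R × 6.27 clockwise.
Setting net torque to zero: R × 6.27 = 2729 → R = 435 N.

R_A ≈ 435 N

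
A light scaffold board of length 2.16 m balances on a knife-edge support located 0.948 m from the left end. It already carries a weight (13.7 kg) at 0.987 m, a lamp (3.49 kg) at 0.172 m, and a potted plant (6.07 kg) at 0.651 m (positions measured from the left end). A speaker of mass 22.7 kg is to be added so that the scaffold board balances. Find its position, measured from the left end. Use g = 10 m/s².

x ≈ 1.12 m from the left end

Sum moments about the knife-edge support (at 0.948 m from the left end) (the support reaction has zero arm there).
Weight: 13.7 × 10 = 137 N down at 0.987 m → arm 0.039 m, τ = 137 × 0.039 = 5.343 N·m clockwise.
Lamp: 3.49 × 10 = 34.9 N down at 0.172 m → arm 0.776 m, τ = 34.9 × 0.776 = 27.08 N·m counterclockwise.
Potted plant: 6.07 × 10 = 60.7 N down at 0.651 m → arm 0.297 m, τ = 60.7 × 0.297 = 18.03 N·m counterclockwise.
Net moment of existing loads = 39.77 N·m counterclockwise.
The speaker weighs 22.7 × 10 = 227 N and must supply an equal clockwise moment, so its lever arm about the knife-edge support is 39.77 / 227 = 0.175 m.
That puts it at 0.948 + 0.175 = 1.12 m from the left end.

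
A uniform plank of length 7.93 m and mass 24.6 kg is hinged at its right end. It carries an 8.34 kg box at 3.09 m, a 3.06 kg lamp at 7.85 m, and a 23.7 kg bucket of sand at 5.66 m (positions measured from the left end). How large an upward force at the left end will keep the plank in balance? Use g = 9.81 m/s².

Choose the right end as the axis so the unknown pivot reaction has zero arm there.
Beam weight: 24.6 × 9.81 = 241.3 N down at 3.965 m → arm 3.965 m, τ = 241.3 × 3.965 = 956.8 N·m counterclockwise.
Box: 8.34 × 9.81 = 81.82 N down at 3.09 m → arm 4.84 m, τ = 81.82 × 4.84 = 396 N·m counterclockwise.
Lamp: 3.06 × 9.81 = 30.02 N down at 7.85 m → arm 0.08 m, τ = 30.02 × 0.08 = 2.402 N·m counterclockwise.
Bucket of sand: 23.7 × 9.81 = 232.5 N down at 5.66 m → arm 2.27 m, τ = 232.5 × 2.27 = 527.8 N·m counterclockwise.
Net moment of the loads = 1883 N·m counterclockwise.
The upward force F acts at the left end, arm 7.93 m, giving F × 7.93 clockwise.
For rotational equilibrium, F × 7.93 = 1883, so F = 1883 / 7.93 = 237 N.

F ≈ 237 N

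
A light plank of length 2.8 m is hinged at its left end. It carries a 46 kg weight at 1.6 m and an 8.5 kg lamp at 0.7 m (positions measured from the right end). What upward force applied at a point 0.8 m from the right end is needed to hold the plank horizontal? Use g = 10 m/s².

F ≈ 365 N

Taking torques about the left end:
Weight: 46 × 10 = 460 N down at 1.6 m → arm 1.2 m, τ = 460 × 1.2 = 552 N·m clockwise.
Lamp: 8.5 × 10 = 85 N down at 0.7 m → arm 2.1 m, τ = 85 × 2.1 = 178.5 N·m clockwise.
Net moment of the loads = 730.5 N·m clockwise.
The upward force F acts at a point 0.8 m from the right end, arm 2 m, giving F × 2 counterclockwise.
For rotational equilibrium, F × 2 = 730.5, so F = 730.5 / 2 = 365 N.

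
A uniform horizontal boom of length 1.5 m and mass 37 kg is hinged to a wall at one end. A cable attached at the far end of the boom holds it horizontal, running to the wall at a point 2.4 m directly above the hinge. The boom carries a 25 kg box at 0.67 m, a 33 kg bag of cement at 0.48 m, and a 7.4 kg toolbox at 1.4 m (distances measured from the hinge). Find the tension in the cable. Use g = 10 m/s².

Taking torques about the hinge:
Beam weight: 37 × 10 = 370 N down at 0.75 m → arm 0.75 m, τ = 370 × 0.75 = 277.5 N·m clockwise.
Box: 25 × 10 = 250 N down at 0.67 m → arm 0.67 m, τ = 250 × 0.67 = 167.5 N·m clockwise.
Bag of cement: 33 × 10 = 330 N down at 0.48 m → arm 0.48 m, τ = 330 × 0.48 = 158.4 N·m clockwise.
Toolbox: 7.4 × 10 = 74 N down at 1.4 m → arm 1.4 m, τ = 74 × 1.4 = 103.6 N·m clockwise.
Total clockwise load moment = 707 N·m.
The cable tension T acts at 1.5 m; only its component perpendicular to the boom, T sinθ, produces torque. sinθ = h/√(h²+d²) = 2.4/√(2.4²+1.5²) = 0.848.
Στ = 0 ⇒ T × 1.5 × 0.848 = 707 ⇒ T = 707 / 1.272 = 556 N.

T ≈ 556 N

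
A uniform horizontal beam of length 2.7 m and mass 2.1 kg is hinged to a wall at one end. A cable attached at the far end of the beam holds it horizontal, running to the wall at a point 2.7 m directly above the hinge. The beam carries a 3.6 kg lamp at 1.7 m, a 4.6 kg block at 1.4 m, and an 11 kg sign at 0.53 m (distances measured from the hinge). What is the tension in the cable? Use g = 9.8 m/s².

T ≈ 109 N

About the hinge:
Beam weight: 2.1 × 9.8 = 20.58 N down at 1.35 m → arm 1.35 m, τ = 20.58 × 1.35 = 27.78 N·m clockwise.
Lamp: 3.6 × 9.8 = 35.28 N down at 1.7 m → arm 1.7 m, τ = 35.28 × 1.7 = 59.98 N·m clockwise.
Block: 4.6 × 9.8 = 45.08 N down at 1.4 m → arm 1.4 m, τ = 45.08 × 1.4 = 63.11 N·m clockwise.
Sign: 11 × 9.8 = 107.8 N down at 0.53 m → arm 0.53 m, τ = 107.8 × 0.53 = 57.13 N·m clockwise.
Total clockwise load moment = 208 N·m.
The cable tension T acts at 2.7 m; only its component perpendicular to the beam, T sinθ, produces torque. sinθ = h/√(h²+d²) = 2.7/√(2.7²+2.7²) = 0.7071.
Setting net torque to zero: T × 2.7 × 0.7071 = 208 → T = 208 / 1.909 = 109 N.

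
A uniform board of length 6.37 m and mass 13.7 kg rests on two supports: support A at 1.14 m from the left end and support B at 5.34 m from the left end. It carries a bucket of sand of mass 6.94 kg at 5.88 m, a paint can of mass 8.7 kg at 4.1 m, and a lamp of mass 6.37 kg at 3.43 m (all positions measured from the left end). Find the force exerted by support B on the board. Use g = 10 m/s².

About support A:
Beam weight: 13.7 × 10 = 137 N down at 3.185 m → arm 2.045 m, τ = 137 × 2.045 = 280.2 N·m clockwise.
Bucket of sand: 6.94 × 10 = 69.4 N down at 5.88 m → arm 4.74 m, τ = 69.4 × 4.74 = 329 N·m clockwise.
Paint can: 8.7 × 10 = 87 N down at 4.1 m → arm 2.96 m, τ = 87 × 2.96 = 257.5 N·m clockwise.
Lamp: 6.37 × 10 = 63.7 N down at 3.43 m → arm 2.29 m, τ = 63.7 × 2.29 = 145.9 N·m clockwise.
Net load moment about support A = 1013 N·m clockwise.
Reaction R at support B is upward at 5.34 m, arm 4.2 m → moment R × 4.2 counterclockwise.
For rotational equilibrium, R × 4.2 = 1013, so R = 241 N.

R_B ≈ 241 N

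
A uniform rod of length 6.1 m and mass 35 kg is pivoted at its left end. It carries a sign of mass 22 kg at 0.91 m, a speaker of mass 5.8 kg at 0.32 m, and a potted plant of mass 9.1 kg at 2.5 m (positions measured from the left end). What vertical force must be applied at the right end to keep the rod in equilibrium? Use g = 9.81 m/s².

F ≈ 243 N

Sum moments about the left end (the unknown pivot reaction has zero arm there).
Beam weight: 35 × 9.81 = 343.4 N down at 3.05 m → arm 3.05 m, τ = 343.4 × 3.05 = 1047 N·m clockwise.
Sign: 22 × 9.81 = 215.8 N down at 0.91 m → arm 0.91 m, τ = 215.8 × 0.91 = 196.4 N·m clockwise.
Speaker: 5.8 × 9.81 = 56.9 N down at 0.32 m → arm 0.32 m, τ = 56.9 × 0.32 = 18.21 N·m clockwise.
Potted plant: 9.1 × 9.81 = 89.27 N down at 2.5 m → arm 2.5 m, τ = 89.27 × 2.5 = 223.2 N·m clockwise.
Net moment of the loads = 1485 N·m clockwise.
The upward force F acts at the right end, arm 6.1 m, giving F × 6.1 counterclockwise.
For rotational equilibrium, F × 6.1 = 1485, so F = 1485 / 6.1 = 243 N.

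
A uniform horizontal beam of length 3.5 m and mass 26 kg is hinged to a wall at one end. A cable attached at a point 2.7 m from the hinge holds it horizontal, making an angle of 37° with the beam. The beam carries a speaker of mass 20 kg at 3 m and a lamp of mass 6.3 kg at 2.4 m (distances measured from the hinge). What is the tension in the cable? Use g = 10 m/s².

Taking torques about the hinge:
Beam weight: 26 × 10 = 260 N down at 1.75 m → arm 1.75 m, τ = 260 × 1.75 = 455 N·m clockwise.
Speaker: 20 × 10 = 200 N down at 3 m → arm 3 m, τ = 200 × 3 = 600 N·m clockwise.
Lamp: 6.3 × 10 = 63 N down at 2.4 m → arm 2.4 m, τ = 63 × 2.4 = 151.2 N·m clockwise.
Total clockwise load moment = 1206 N·m.
The cable tension T acts at 2.7 m; only its component perpendicular to the beam, T sinθ, produces torque. sin 37° = 0.6018.
Balancing moments: T × 2.7 × 0.6018 = 1206, giving T = 1206 / 1.625 = 742 N.

T ≈ 742 N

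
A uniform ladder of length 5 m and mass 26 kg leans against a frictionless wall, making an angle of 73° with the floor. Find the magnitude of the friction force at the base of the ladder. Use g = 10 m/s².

f ≈ 39.7 N

About the foot of the ladder:
Ladder weight 26×10 = 260 N acts at 2.5 m along the ladder; its horizontal arm is 2.5·cos73° = 0.7309 m → τ = 190 N·m clockwise.
Wall normal N acts horizontally at the top; its moment arm is the height L sinθ = 5·sin73° = 4.782 m, counterclockwise.
Setting net torque to zero: N × 4.782 = 190 → N = 39.7 N.
ΣFx = 0: friction at the foot balances the wall's push, so f = N_wall = 39.7 N.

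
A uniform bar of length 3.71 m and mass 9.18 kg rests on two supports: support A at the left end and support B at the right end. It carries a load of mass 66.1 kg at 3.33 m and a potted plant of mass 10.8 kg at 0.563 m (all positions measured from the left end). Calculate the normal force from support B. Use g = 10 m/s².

Choose support A as the axis so its reaction then has zero moment arm.
Beam weight: 9.18 × 10 = 91.8 N down at 1.855 m → arm 1.855 m, τ = 91.8 × 1.855 = 170.3 N·m clockwise.
Load: 66.1 × 10 = 661 N down at 3.33 m → arm 3.33 m, τ = 661 × 3.33 = 2201 N·m clockwise.
Potted plant: 10.8 × 10 = 108 N down at 0.563 m → arm 0.563 m, τ = 108 × 0.563 = 60.8 N·m clockwise.
Net load moment about support A = 2432 N·m clockwise.
Reaction R at support B is upward at 3.71 m, arm 3.71 m → moment R × 3.71 counterclockwise.
Στ = 0 ⇒ R × 3.71 = 2432 ⇒ R = 656 N.

R_B ≈ 656 N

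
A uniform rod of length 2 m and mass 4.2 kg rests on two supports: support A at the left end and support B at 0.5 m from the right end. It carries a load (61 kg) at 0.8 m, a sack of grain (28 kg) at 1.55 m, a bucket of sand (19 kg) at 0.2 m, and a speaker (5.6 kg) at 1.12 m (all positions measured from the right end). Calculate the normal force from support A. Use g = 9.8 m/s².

R_A ≈ 311 N

About support B:
Beam weight: 4.2 × 9.8 = 41.16 N down at 1 m → arm 0.5 m, τ = 41.16 × 0.5 = 20.58 N·m counterclockwise.
Load: 61 × 9.8 = 597.8 N down at 0.8 m → arm 0.3 m, τ = 597.8 × 0.3 = 179.3 N·m counterclockwise.
Sack of grain: 28 × 9.8 = 274.4 N down at 1.55 m → arm 1.05 m, τ = 274.4 × 1.05 = 288.1 N·m counterclockwise.
Bucket of sand: 19 × 9.8 = 186.2 N down at 0.2 m → arm 0.3 m, τ = 186.2 × 0.3 = 55.86 N·m clockwise.
Speaker: 5.6 × 9.8 = 54.88 N down at 1.12 m → arm 0.62 m, τ = 54.88 × 0.62 = 34.03 N·m counterclockwise.
Net load moment about support B = 466.1 N·m counterclockwise.
Reaction R at support A is upward at 2 m, arm 1.5 m → moment R × 1.5 clockwise.
Setting net torque to zero: R × 1.5 = 466.1 → R = 311 N.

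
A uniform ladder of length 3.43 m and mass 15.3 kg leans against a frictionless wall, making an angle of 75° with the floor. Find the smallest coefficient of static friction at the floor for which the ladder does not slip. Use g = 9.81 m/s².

μ_min ≈ 0.134

Take moments about the foot of the ladder.
Ladder weight 15.3×9.81 = 150.1 N acts at 1.715 m along the ladder; its horizontal arm is 1.715·cos75° = 0.4439 m → τ = 66.63 N·m clockwise.
Wall normal N acts horizontally at the top; its moment arm is the height L sinθ = 3.43·sin75° = 3.313 m, counterclockwise.
Στ = 0 ⇒ N × 3.313 = 66.63 ⇒ N = 20.11 N.
ΣFx = 0 ⇒ f = N_wall = 20.11 N. ΣFy = 0 ⇒ N_floor = 150.1 N.
μ_min = f / N_floor = 20.11 / 150.1 = 0.134.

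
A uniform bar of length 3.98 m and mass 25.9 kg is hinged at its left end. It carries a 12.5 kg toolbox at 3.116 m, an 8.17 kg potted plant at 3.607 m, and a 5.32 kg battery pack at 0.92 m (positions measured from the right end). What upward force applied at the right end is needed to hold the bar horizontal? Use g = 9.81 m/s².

Sum moments about the left end (the unknown pivot reaction has zero arm there).
Beam weight: 25.9 × 9.81 = 254.1 N down at 1.99 m → arm 1.99 m, τ = 254.1 × 1.99 = 505.7 N·m clockwise.
Toolbox: 12.5 × 9.81 = 122.6 N down at 3.116 m → arm 0.864 m, τ = 122.6 × 0.864 = 105.9 N·m clockwise.
Potted plant: 8.17 × 9.81 = 80.15 N down at 3.607 m → arm 0.373 m, τ = 80.15 × 0.373 = 29.9 N·m clockwise.
Battery pack: 5.32 × 9.81 = 52.19 N down at 0.92 m → arm 3.06 m, τ = 52.19 × 3.06 = 159.7 N·m clockwise.
Net moment of the loads = 801.2 N·m clockwise.
The upward force F acts at the right end, arm 3.98 m, giving F × 3.98 counterclockwise.
Balancing moments: F × 3.98 = 801.2, giving F = 801.2 / 3.98 = 201 N.

F ≈ 201 N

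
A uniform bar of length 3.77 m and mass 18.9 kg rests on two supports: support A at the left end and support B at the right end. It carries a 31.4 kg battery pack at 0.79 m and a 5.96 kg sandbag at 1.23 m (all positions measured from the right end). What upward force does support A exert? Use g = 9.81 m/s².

Take moments about support B.
Beam weight: 18.9 × 9.81 = 185.4 N down at 1.885 m → arm 1.885 m, τ = 185.4 × 1.885 = 349.5 N·m counterclockwise.
Battery pack: 31.4 × 9.81 = 308 N down at 0.79 m → arm 0.79 m, τ = 308 × 0.79 = 243.3 N·m counterclockwise.
Sandbag: 5.96 × 9.81 = 58.47 N down at 1.23 m → arm 1.23 m, τ = 58.47 × 1.23 = 71.92 N·m counterclockwise.
Net load moment about support B = 664.7 N·m counterclockwise.
Reaction R at support A is upward at 3.77 m, arm 3.77 m → moment R × 3.77 clockwise.
Setting net torque to zero: R × 3.77 = 664.7 → R = 176 N.

R_A ≈ 176 N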